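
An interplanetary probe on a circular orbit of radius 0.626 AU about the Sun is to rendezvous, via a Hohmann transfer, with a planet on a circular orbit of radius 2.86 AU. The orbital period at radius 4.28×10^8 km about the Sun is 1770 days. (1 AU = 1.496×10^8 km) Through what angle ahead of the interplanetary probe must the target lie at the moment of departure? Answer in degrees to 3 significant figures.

φ = 94.4°

From Kepler's third law T² = 4π²r³/μ at r = 4.28×10^8 km, T = 1770 days = 1770 × 86400 s = 1.52928×10^8 s: μ = 4π²r³/T² = 1.32348×10^11 km³/s².
In km: r₁ = 0.626 × 1.496×10^8 = 9.36496×10^7 km; r₂ = 2.86 × 1.496×10^8 = 4.27856×10^8 km.
Transfer-ellipse semi-major axis a_t = (r₁ + r₂)/2 = (9.36496×10^7 + 4.27856×10^8)/2 = 2.607528×10^8 km.
The half-period of the transfer ellipse is t = π√(a_t³/μ) = 3.6361×10^7 s.
Target angular speed ω₂ = √(μ/r₂³) = 4.1107×10^-8 rad/s.
Angle swept by the target during transfer: ω₂·t = 1.4947 rad = 85.64°.
Arrival is 180° from departure on the ellipse, so φ = 180° − 85.64° = 94.4°.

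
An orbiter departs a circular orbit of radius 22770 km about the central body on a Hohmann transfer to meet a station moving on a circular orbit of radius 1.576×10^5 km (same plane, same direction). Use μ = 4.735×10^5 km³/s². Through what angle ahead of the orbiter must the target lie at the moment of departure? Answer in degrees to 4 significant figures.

φ = 102.1°

Semi-major axis of the transfer orbit: a_t = (22770 + 1.576×10^5)/2 = 90185 km.
Transfer time t = π√(a_t³/μ) = 1.236×10^5 s.
Target angular speed ω₂ = √(μ/r₂³) = 1.100×10^-5 rad/s.
Angle swept by the target during transfer: ω₂·t = 1.360 rad = 77.92°.
The orbiter traverses 180° on the transfer ellipse, so the target must lead by 180° − 77.92° = 102.1°.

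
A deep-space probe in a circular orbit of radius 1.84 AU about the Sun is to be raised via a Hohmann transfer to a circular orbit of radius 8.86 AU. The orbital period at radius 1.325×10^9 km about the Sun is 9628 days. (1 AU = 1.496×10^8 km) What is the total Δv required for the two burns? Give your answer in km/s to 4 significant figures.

Δv = 10.44 km/s

From Kepler's third law T² = 4π²r³/μ at r = 1.325×10^9 km, T = 9628 days = 9628 × 86400 s = 8.318592×10^8 s: μ = 4π²r³/T² = 1.32711×10^11 km³/s².
In km: r₁ = 1.84 × 1.496×10^8 = 2.75264×10^8 km; r₂ = 8.86 × 1.496×10^8 = 1.325456×10^9 km.
Semi-major axis of the transfer orbit: a_t = (2.75264×10^8 + 1.325456×10^9)/2 = 8.0036×10^8 km.
At r₁ the circular-orbit speed is v₁ = √(μ/r₁) = 21.9573 km/s.
On the transfer ellipse at r₁, vis-viva gives v_p = √[μ(2/r₁ − 1/a_t)] = 28.2565 km/s.
First burn Δv₁ = |v_p − v₁| = 6.299 km/s.
At r₂, v₂ = √(μ/r₂) = 10.006 km/s.
Transfer-orbit speed at r₂: v_a = √[μ(2/r₂ − 1/a_t)] = 5.8682 km/s.
Second burn Δv₂ = |v₂ − v_a| = 4.138 km/s.
Total Δv = Δv₁ + Δv₂ = 10.44 km/s.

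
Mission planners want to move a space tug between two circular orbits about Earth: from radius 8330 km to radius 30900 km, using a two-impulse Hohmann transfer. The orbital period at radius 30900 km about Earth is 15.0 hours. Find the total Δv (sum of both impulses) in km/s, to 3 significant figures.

Δv = 3.02 km/s

From Kepler's third law T² = 4π²r³/μ at r = 30900 km, T = 15.0 hours = 15.0 × 3600 s = 54000 s: μ = 4π²r³/T² = 3.99436×10^5 km³/s².
The Hohmann ellipse has a_t = (r₁ + r₂)/2 = 19615 km.
At r₁ the circular-orbit speed is v₁ = √(μ/r₁) = 6.9247 km/s.
On the transfer ellipse at r₁, v² = μ(2/r − 1/a) gives v_p = √[μ(2/r₁ − 1/a_t)] = 8.6913 km/s.
First burn Δv₁ = |v_p − v₁| = 1.767 km/s.
Circular speed at r₂: v₂ = √(μ/r₂) = 3.595 km/s.
Transfer-orbit speed at r₂: v_a = √[μ(2/r₂ − 1/a_t)] = 2.343 km/s.
Second burn Δv₂ = |v₂ − v_a| = 1.252 km/s.
Total Δv = Δv₁ + Δv₂ = 3.019 km/s.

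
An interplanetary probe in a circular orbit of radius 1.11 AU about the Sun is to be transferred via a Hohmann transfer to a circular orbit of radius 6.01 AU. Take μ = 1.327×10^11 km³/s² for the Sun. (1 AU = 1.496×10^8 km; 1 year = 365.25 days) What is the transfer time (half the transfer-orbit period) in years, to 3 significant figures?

In km: r₁ = 1.11 × 1.496×10^8 = 1.66056×10^8 km; r₂ = 6.01 × 1.496×10^8 = 8.99096×10^8 km.
The Hohmann ellipse has a_t = (r₁ + r₂)/2 = 5.32576×10^8 km.
Transfer time t = π√(a_t³/μ) = π√((5.32576×10^8)³ / 1.327×10^11) = 1.060×10^8 s.
Converting: 1.060×10^8 s ÷ 3.15576×10^7 s/year (365.25 × 86400) = 3.36 years.

t = 3.36 years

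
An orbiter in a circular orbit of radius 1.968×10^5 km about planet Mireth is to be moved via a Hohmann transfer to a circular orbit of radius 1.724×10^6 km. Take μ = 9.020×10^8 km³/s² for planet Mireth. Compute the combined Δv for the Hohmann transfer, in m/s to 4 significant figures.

Transfer-ellipse semi-major axis a_t = (r₁ + r₂)/2 = (1.968×10^5 + 1.724×10^6)/2 = 9.604×10^5 km.
At r₁ the circular-orbit speed is v₁ = √(μ/r₁) = 67.700 km/s.
On the transfer ellipse at r₁, vis-viva equation gives v_p = √[μ(2/r₁ − 1/a_t)] = 90.705 km/s.
First burn Δv₁ = |v_p − v₁| = 23.005 km/s.
Circular speed at r₂: v₂ = √(μ/r₂) = 22.8736 km/s.
Transfer-orbit speed at r₂: v_a = √[μ(2/r₂ − 1/a_t)] = 10.3543 km/s.
Second burn Δv₂ = |v₂ − v_a| = 12.519 km/s.
Total Δv = Δv₁ + Δv₂ = 35.52 km/s.

Δv = 35520 m/s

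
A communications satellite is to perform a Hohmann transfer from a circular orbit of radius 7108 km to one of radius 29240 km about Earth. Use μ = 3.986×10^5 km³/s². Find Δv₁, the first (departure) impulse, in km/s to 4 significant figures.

Δv₁ = 2.010 km/s

The Hohmann ellipse has a_t = (r₁ + r₂)/2 = 18174 km.
Circular speed at r = 7108 km: v_c = √(μ/r) = 7.489 km/s.
Transfer-orbit speed at the same r (vis-viva, a = a_t): v_t = √[μ(2/r − 1/a_t)] = 9.499 km/s.
Δv₁ = |v_t − v_c| = |9.499 − 7.489| = 2.010 km/s.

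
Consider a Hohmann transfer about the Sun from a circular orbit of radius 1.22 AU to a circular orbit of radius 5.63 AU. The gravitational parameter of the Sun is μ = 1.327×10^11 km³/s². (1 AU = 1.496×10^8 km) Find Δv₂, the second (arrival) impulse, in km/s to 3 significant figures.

Δv₂ = 5.06 km/s

In km: r₁ = 1.22 × 1.496×10^8 = 1.82512×10^8 km; r₂ = 5.63 × 1.496×10^8 = 8.42248×10^8 km.
Transfer-ellipse semi-major axis a_t = (r₁ + r₂)/2 = (1.82512×10^8 + 8.42248×10^8)/2 = 5.1238×10^8 km.
On the circular orbit at r = 8.42248×10^8 km, v_c = √(μ/r) = 12.552 km/s.
Transfer-orbit speed at the same r (vis-viva, a = a_t): v_t = √[μ(2/r − 1/a_t)] = 7.4914 km/s.
Δv₂ = |v_t − v_c| = |7.4914 − 12.552| = 5.061 km/s.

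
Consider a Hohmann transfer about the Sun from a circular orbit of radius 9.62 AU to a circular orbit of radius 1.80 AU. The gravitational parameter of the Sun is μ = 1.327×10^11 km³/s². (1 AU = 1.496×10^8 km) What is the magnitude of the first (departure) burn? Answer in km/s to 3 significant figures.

Δv₁ = 4.21 km/s

In km: r₁ = 9.62 × 1.496×10^8 = 1.439152×10^9 km; r₂ = 1.80 × 1.496×10^8 = 2.6928×10^8 km.
Transfer-ellipse semi-major axis a_t = (r₁ + r₂)/2 = (1.439152×10^9 + 2.6928×10^8)/2 = 8.54216×10^8 km.
On the circular orbit at r = 1.439152×10^9 km, v_c = √(μ/r) = 9.602 km/s.
Vis-viva on the transfer ellipse at r = 1.439152×10^9 km gives v_t = √[μ(2/r − 1/a_t)] = 5.391 km/s.
Δv₁ = |v_t − v_c| = |5.391 − 9.602| = 4.211 km/s.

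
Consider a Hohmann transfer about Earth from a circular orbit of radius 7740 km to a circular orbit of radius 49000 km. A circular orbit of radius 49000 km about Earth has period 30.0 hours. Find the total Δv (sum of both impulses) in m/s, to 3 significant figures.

From Kepler's third law T² = 4π²r³/μ at r = 49000 km, T = 30.0 hours = 30.0 × 3600 s = 1.080×10^5 s: μ = 4π²r³/T² = 3.98199×10^5 km³/s².
Semi-major axis of the transfer orbit: a_t = (7740 + 49000)/2 = 28370 km.
At r₁ the circular-orbit speed is v₁ = √(μ/r₁) = 7.1727 km/s.
On the transfer ellipse at r₁, vis-viva gives v_p = √[μ(2/r₁ − 1/a_t)] = 9.4264 km/s.
First burn Δv₁ = |v_p − v₁| = 2.254 km/s.
Circular speed at r₂: v₂ = √(μ/r₂) = 2.851 km/s.
Transfer-orbit speed at r₂: v_a = √[μ(2/r₂ − 1/a_t)] = 1.489 km/s.
Second burn Δv₂ = |v₂ − v_a| = 1.362 km/s.
Total Δv = Δv₁ + Δv₂ = 3.616 km/s.

Δv = 3620 m/s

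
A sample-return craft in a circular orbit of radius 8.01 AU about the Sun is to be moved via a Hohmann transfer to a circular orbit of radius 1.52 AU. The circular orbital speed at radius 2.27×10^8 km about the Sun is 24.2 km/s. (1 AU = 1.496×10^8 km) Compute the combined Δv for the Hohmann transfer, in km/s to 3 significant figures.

From the circular-orbit relation v² = μ/r at r = 2.27×10^8 km: μ = v²r = (24.2)² × 2.27×10^8 = 1.32940×10^11 km³/s².
In km: r₁ = 8.01 × 1.496×10^8 = 1.198296×10^9 km; r₂ = 1.52 × 1.496×10^8 = 2.27392×10^8 km.
Transfer-ellipse semi-major axis a_t = (r₁ + r₂)/2 = (1.198296×10^9 + 2.27392×10^8)/2 = 7.12844×10^8 km.
At r₁ the circular-orbit speed is v₁ = √(μ/r₁) = 10.533 km/s.
Transfer-orbit speed at r₁ (vis-viva equation): v_a = √[μ(2/r₁ − 1/a_t)] = 5.9489 km/s.
First burn Δv₁ = |v_a − v₁| = 4.584 km/s.
At r₂, v₂ = √(μ/r₂) = 24.18 km/s.
Transfer-orbit speed at r₂: v_p = √[μ(2/r₂ − 1/a_t)] = 31.35 km/s.
Second burn Δv₂ = |v₂ − v_p| = 7.170 km/s.
Total Δv = Δv₁ + Δv₂ = 11.75 km/s.

Δv = 11.8 km/s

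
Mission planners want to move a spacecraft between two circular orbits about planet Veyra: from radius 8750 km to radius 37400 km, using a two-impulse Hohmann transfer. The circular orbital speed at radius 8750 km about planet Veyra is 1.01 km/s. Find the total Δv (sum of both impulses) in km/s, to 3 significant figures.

Δv = 0.464 km/s

From the circular-orbit relation v² = μ/r at r = 8750 km: μ = v²r = (1.01)² × 8750 = 8925.88 km³/s².
Transfer-ellipse semi-major axis a_t = (r₁ + r₂)/2 = (8750 + 37400)/2 = 23075 km.
Circular speed at r₁: v₁ = √(μ/r₁) = √(8925.88/8750) = 1.0100 km/s.
On the transfer ellipse at r₁, vis-viva equation gives v_p = √[μ(2/r₁ − 1/a_t)] = 1.2858 km/s.
First burn Δv₁ = |v_p − v₁| = 0.2758 km/s.
At r₂, v₂ = √(μ/r₂) = 0.4885 km/s.
Transfer-orbit speed at r₂: v_a = √[μ(2/r₂ − 1/a_t)] = 0.3008 km/s.
Second burn Δv₂ = |v₂ − v_a| = 0.1877 km/s.
Total Δv = Δv₁ + Δv₂ = 0.4635 km/s.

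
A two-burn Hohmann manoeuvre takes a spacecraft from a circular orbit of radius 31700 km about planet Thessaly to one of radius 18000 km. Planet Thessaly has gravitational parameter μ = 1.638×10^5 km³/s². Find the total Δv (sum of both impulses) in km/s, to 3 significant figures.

Δv = 0.729 km/s

Transfer-ellipse semi-major axis a_t = (r₁ + r₂)/2 = (31700 + 18000)/2 = 24850 km.
Circular speed at r₁: v₁ = √(μ/r₁) = √(1.638×10^5/31700) = 2.2731 km/s.
On the transfer ellipse at r₁, vis-viva gives v_a = √[μ(2/r₁ − 1/a_t)] = 1.9346 km/s.
First burn Δv₁ = |v_a − v₁| = 0.3385 km/s.
At r₂, v₂ = √(μ/r₂) = 3.0166 km/s.
Transfer-orbit speed at r₂: v_p = √[μ(2/r₂ − 1/a_t)] = 3.4071 km/s.
Second burn Δv₂ = |v₂ − v_p| = 0.3905 km/s.
Δv = Δv₁ + Δv₂ = 0.3385 + 0.3905 = 0.7290 km/s.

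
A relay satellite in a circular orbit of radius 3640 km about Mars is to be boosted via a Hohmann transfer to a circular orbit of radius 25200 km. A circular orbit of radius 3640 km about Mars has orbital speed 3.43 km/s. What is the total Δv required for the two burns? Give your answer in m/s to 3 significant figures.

From the circular-orbit relation v² = μ/r at r = 3640 km: μ = v²r = (3.43)² × 3640 = 42824.2 km³/s².
Transfer-ellipse semi-major axis a_t = (r₁ + r₂)/2 = (3640 + 25200)/2 = 14420 km.
Circular speed at r₁: v₁ = √(μ/r₁) = √(42824.2/3640) = 3.430 km/s.
On the transfer ellipse at r₁, v² = μ(2/r − 1/a) gives v_p = √[μ(2/r₁ − 1/a_t)] = 4.534 km/s.
First burn Δv₁ = |v_p − v₁| = 1.104 km/s.
At r₂, v₂ = √(μ/r₂) = 1.3036 km/s.
Transfer-orbit speed at r₂: v_a = √[μ(2/r₂ − 1/a_t)] = 0.65496 km/s.
Second burn Δv₂ = |v₂ − v_a| = 0.6486 km/s.
Total Δv = Δv₁ + Δv₂ = 1.753 km/s.

Δv = 1750 m/s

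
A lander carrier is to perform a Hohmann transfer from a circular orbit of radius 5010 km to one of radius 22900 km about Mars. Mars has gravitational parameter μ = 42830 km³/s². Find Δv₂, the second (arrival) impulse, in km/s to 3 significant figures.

Transfer-ellipse semi-major axis a_t = (r₁ + r₂)/2 = (5010 + 22900)/2 = 13955 km.
On the circular orbit at r = 22900 km, v_c = √(μ/r) = 1.3676 km/s.
Vis-viva on the transfer ellipse at r = 22900 km gives v_t = √[μ(2/r − 1/a_t)] = 0.81943 km/s.
Δv₂ = |v_t − v_c| = |0.81943 − 1.3676| = 0.5482 km/s.

Δv₂ = 0.548 km/s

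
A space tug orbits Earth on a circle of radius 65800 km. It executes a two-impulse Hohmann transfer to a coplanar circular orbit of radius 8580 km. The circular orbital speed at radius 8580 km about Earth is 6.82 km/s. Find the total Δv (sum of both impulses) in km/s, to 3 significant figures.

From the circular-orbit relation v² = μ/r at r = 8580 km: μ = v²r = (6.82)² × 8580 = 3.99076×10^5 km³/s².
Semi-major axis of the transfer orbit: a_t = (65800 + 8580)/2 = 37190 km.
At r₁ the circular-orbit speed is v₁ = √(μ/r₁) = 2.4627 km/s.
On the transfer ellipse at r₁, v² = μ(2/r − 1/a) gives v_a = √[μ(2/r₁ − 1/a_t)] = 1.1829 km/s.
First burn Δv₁ = |v_a − v₁| = 1.2798 km/s.
Circular speed at r₂: v₂ = √(μ/r₂) = 6.8200 km/s.
Transfer-orbit speed at r₂: v_p = √[μ(2/r₂ − 1/a_t)] = 9.0716 km/s.
Second burn Δv₂ = |v₂ − v_p| = 2.2516 km/s.
Total Δv = Δv₁ + Δv₂ = 3.531 km/s.

Δv = 3.53 km/s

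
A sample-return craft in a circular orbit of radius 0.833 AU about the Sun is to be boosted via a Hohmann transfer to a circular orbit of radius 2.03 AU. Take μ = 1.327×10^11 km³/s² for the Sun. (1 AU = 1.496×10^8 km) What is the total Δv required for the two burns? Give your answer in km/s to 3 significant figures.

In km: r₁ = 0.833 × 1.496×10^8 = 1.246168×10^8 km; r₂ = 2.03 × 1.496×10^8 = 3.03688×10^8 km.
The Hohmann ellipse has a_t = (r₁ + r₂)/2 = 2.141524×10^8 km.
Circular speed at r₁: v₁ = √(μ/r₁) = √(1.327×10^11/1.246168×10^8) = 32.6323 km/s.
On the transfer ellipse at r₁, v² = μ(2/r − 1/a) gives v_p = √[μ(2/r₁ − 1/a_t)] = 38.8597 km/s.
First burn Δv₁ = |v_p − v₁| = 6.2274 km/s.
Circular speed at r₂: v₂ = √(μ/r₂) = 20.9036 km/s.
Transfer-orbit speed at r₂: v_a = √[μ(2/r₂ − 1/a_t)] = 15.9459 km/s.
Second burn Δv₂ = |v₂ − v_a| = 4.9577 km/s.
Δv = Δv₁ + Δv₂ = 6.2274 + 4.9577 = 11.19 km/s.

Δv = 11.2 km/s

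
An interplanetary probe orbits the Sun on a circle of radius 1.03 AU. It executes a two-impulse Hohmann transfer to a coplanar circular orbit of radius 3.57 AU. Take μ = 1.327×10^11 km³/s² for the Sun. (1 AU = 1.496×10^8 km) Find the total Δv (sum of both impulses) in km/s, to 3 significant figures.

Δv = 12.4 km/s

In km: r₁ = 1.03 × 1.496×10^8 = 1.54088×10^8 km; r₂ = 3.57 × 1.496×10^8 = 5.34072×10^8 km.
The Hohmann ellipse has a_t = (r₁ + r₂)/2 = 3.4408×10^8 km.
Circular speed at r₁: v₁ = √(μ/r₁) = √(1.327×10^11/1.54088×10^8) = 29.346 km/s.
Transfer-orbit speed at r₁ (vis-viva): v_p = √[μ(2/r₁ − 1/a_t)] = 36.561 km/s.
First burn Δv₁ = |v_p − v₁| = 7.215 km/s.
Circular speed at r₂: v₂ = √(μ/r₂) = 15.7629 km/s.
Transfer-orbit speed at r₂: v_a = √[μ(2/r₂ − 1/a_t)] = 10.5485 km/s.
Second burn Δv₂ = |v₂ − v_a| = 5.214 km/s.
Total Δv = Δv₁ + Δv₂ = 12.43 km/s.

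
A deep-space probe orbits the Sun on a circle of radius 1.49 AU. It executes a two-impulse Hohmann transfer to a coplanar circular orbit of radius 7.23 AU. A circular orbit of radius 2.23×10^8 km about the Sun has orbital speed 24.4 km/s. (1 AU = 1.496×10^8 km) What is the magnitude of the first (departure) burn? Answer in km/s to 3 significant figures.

From the circular-orbit relation v² = μ/r at r = 2.23×10^8 km: μ = v²r = (24.4)² × 2.23×10^8 = 1.32765×10^11 km³/s².
In km: r₁ = 1.49 × 1.496×10^8 = 2.22904×10^8 km; r₂ = 7.23 × 1.496×10^8 = 1.081608×10^9 km.
Semi-major axis of the transfer orbit: a_t = (2.22904×10^8 + 1.081608×10^9)/2 = 6.52256×10^8 km.
Circular speed at r = 2.22904×10^8 km: v_c = √(μ/r) = 24.405 km/s.
Transfer-orbit speed at the same r (vis-viva, a = a_t): v_t = √[μ(2/r − 1/a_t)] = 31.427 km/s.
Δv₁ = |v_t − v_c| = |31.427 − 24.405| = 7.022 km/s.

Δv₁ = 7.02 km/s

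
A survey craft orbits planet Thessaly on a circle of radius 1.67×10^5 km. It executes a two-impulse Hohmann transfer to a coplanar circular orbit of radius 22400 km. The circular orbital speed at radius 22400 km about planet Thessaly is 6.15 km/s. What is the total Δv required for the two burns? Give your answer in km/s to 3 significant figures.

Δv = 3.17 km/s

From the circular-orbit relation v² = μ/r at r = 22400 km: μ = v²r = (6.15)² × 22400 = 8.47224×10^5 km³/s².
Semi-major axis of the transfer orbit: a_t = (1.670×10^5 + 22400)/2 = 94700 km.
Circular speed at r₁: v₁ = √(μ/r₁) = √(8.47224×10^5/1.670×10^5) = 2.252 km/s.
On the transfer ellipse at r₁, vis-viva equation gives v_a = √[μ(2/r₁ − 1/a_t)] = 1.095 km/s.
First burn Δv₁ = |v_a − v₁| = 1.157 km/s.
Circular speed at r₂: v₂ = √(μ/r₂) = 6.150 km/s.
Transfer-orbit speed at r₂: v_p = √[μ(2/r₂ − 1/a_t)] = 8.167 km/s.
Second burn Δv₂ = |v₂ − v_p| = 2.017 km/s.
Total Δv = Δv₁ + Δv₂ = 3.174 km/s.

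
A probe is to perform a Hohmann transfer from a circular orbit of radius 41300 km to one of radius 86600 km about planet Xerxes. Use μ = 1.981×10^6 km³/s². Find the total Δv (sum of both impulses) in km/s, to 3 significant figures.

Δv = 2.07 km/s

Transfer-ellipse semi-major axis a_t = (r₁ + r₂)/2 = (41300 + 86600)/2 = 63950 km.
Circular speed at r₁: v₁ = √(μ/r₁) = √(1.981×10^6/41300) = 6.9258 km/s.
Transfer-orbit speed at r₁ (v² = μ(2/r − 1/a)): v_p = √[μ(2/r₁ − 1/a_t)] = 8.0595 km/s.
First burn Δv₁ = |v_p − v₁| = 1.134 km/s.
At r₂, v₂ = √(μ/r₂) = 4.7828 km/s.
Transfer-orbit speed at r₂: v_a = √[μ(2/r₂ − 1/a_t)] = 3.8436 km/s.
Second burn Δv₂ = |v₂ − v_a| = 0.9392 km/s.
Δv = Δv₁ + Δv₂ = 1.134 + 0.9392 = 2.073 km/s.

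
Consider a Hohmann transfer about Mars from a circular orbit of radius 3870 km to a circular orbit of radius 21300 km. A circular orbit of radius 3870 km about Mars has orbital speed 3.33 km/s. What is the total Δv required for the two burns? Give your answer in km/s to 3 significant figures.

Δv = 1.63 km/s

From the circular-orbit relation v² = μ/r at r = 3870 km: μ = v²r = (3.33)² × 3870 = 42914.0 km³/s².
Transfer-ellipse semi-major axis a_t = (r₁ + r₂)/2 = (3870 + 21300)/2 = 12585 km.
At r₁ the circular-orbit speed is v₁ = √(μ/r₁) = 3.330 km/s.
Transfer-orbit speed at r₁ (vis-viva): v_p = √[μ(2/r₁ − 1/a_t)] = 4.332 km/s.
First burn Δv₁ = |v_p − v₁| = 1.002 km/s.
Circular speed at r₂: v₂ = √(μ/r₂) = 1.4194 km/s.
Transfer-orbit speed at r₂: v_a = √[μ(2/r₂ − 1/a_t)] = 0.78712 km/s.
Second burn Δv₂ = |v₂ − v_a| = 0.6323 km/s.
Δv = Δv₁ + Δv₂ = 1.002 + 0.6323 = 1.634 km/s.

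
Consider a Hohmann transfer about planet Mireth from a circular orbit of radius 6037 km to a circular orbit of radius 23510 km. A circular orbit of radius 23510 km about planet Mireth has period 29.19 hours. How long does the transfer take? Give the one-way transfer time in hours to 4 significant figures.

t = 7.270 hours

From Kepler's third law T² = 4π²r³/μ at r = 23510 km, T = 29.19 hours = 29.19 × 3600 s = 1.05084×10^5 s: μ = 4π²r³/T² = 46456.3 km³/s².
Semi-major axis of the transfer orbit: a_t = (6037 + 23510)/2 = 14773.5 km.
Transfer time t = π√(a_t³/μ) = π√((14773.5)³ / 46456.3) = 26173 s.
Converting: 26173 s ÷ 3600 s/hour = 7.270 hours.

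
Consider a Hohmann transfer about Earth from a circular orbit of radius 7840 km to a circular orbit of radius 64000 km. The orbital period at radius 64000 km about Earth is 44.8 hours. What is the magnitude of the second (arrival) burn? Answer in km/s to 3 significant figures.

From Kepler's third law T² = 4π²r³/μ at r = 64000 km, T = 44.8 hours = 44.8 × 3600 s = 1.6128×10^5 s: μ = 4π²r³/T² = 3.97868×10^5 km³/s².
Semi-major axis of the transfer orbit: a_t = (7840 + 64000)/2 = 35920 km.
On the circular orbit at r = 64000 km, v_c = √(μ/r) = 2.493 km/s.
Transfer-orbit speed at the same r (vis-viva, a = a_t): v_t = √[μ(2/r − 1/a_t)] = 1.165 km/s.
Δv₂ = |v_t − v_c| = |1.165 − 2.493| = 1.328 km/s.

Δv₂ = 1.33 km/s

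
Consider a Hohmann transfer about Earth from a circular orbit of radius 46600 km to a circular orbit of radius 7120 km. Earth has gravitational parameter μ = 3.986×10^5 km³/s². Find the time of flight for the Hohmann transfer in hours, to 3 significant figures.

t = 6.08 hours

Transfer-ellipse semi-major axis a_t = (r₁ + r₂)/2 = (46600 + 7120)/2 = 26860 km.
By Kepler's third law the transfer-orbit period is T = 2π√(a_t³/μ), so t = T/2 = 21900 s.
Converting: 21900 s ÷ 3600 s/hour = 6.08 hours.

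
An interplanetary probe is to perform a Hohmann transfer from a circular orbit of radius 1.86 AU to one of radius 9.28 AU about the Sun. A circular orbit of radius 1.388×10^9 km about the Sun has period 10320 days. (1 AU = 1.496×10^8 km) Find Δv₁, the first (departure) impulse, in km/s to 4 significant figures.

From Kepler's third law T² = 4π²r³/μ at r = 1.388×10^9 km, T = 10320 days = 10320 × 86400 s = 8.91648×10^8 s: μ = 4π²r³/T² = 1.32783×10^11 km³/s².
In km: r₁ = 1.86 × 1.496×10^8 = 2.78256×10^8 km; r₂ = 9.28 × 1.496×10^8 = 1.388288×10^9 km.
Semi-major axis of the transfer orbit: a_t = (2.78256×10^8 + 1.388288×10^9)/2 = 8.33272×10^8 km.
Circular speed at r = 2.78256×10^8 km: v_c = √(μ/r) = 21.8448 km/s.
Transfer-orbit speed at the same r (vis-viva, a = a_t): v_t = √[μ(2/r − 1/a_t)] = 28.1965 km/s.
Δv₁ = |v_t − v_c| = |28.1965 − 21.8448| = 6.352 km/s.

Δv₁ = 6.352 km/s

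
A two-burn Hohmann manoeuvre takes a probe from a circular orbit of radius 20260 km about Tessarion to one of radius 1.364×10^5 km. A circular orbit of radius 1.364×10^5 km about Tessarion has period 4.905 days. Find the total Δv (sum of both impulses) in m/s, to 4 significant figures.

From Kepler's third law T² = 4π²r³/μ at r = 1.364×10^5 km, T = 4.905 days = 4.905 × 86400 s = 4.23792×10^5 s: μ = 4π²r³/T² = 5.57824×10^5 km³/s².
The Hohmann ellipse has a_t = (r₁ + r₂)/2 = 78330 km.
Circular speed at r₁: v₁ = √(μ/r₁) = √(5.57824×10^5/20260) = 5.247 km/s.
Transfer-orbit speed at r₁ (vis-viva): v_p = √[μ(2/r₁ − 1/a_t)] = 6.924 km/s.
First burn Δv₁ = |v_p − v₁| = 1.677 km/s.
At r₂, v₂ = √(μ/r₂) = 2.0223 km/s.
Transfer-orbit speed at r₂: v_a = √[μ(2/r₂ − 1/a_t)] = 1.0285 km/s.
Second burn Δv₂ = |v₂ − v_a| = 0.9938 km/s.
Total Δv = Δv₁ + Δv₂ = 2.671 km/s.

Δv = 2671 m/s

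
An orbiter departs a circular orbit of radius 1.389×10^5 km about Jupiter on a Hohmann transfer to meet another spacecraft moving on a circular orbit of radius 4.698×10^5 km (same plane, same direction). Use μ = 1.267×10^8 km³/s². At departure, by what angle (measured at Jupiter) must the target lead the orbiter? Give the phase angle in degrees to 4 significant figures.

Transfer-ellipse semi-major axis a_t = (r₁ + r₂)/2 = (1.389×10^5 + 4.698×10^5)/2 = 3.0435×10^5 km.
The half-period of the transfer ellipse is t = π√(a_t³/μ) = 46862 s.
The target's mean motion on its circular orbit is ω₂ = √(μ/r₂³) = 3.4956×10^-5 rad/s.
Angle swept by the target during transfer: ω₂·t = 1.6381 rad = 93.86°.
The orbiter traverses 180° on the transfer ellipse, so the target must lead by 180° − 93.86° = 86.14°.

φ = 86.14°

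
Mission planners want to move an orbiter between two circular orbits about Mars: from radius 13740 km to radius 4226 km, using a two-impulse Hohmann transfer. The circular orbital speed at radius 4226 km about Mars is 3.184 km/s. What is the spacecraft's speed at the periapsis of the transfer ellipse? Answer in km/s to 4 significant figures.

From the circular-orbit relation v² = μ/r at r = 4226 km: μ = v²r = (3.184)² × 4226 = 42842.6 km³/s².
Transfer-ellipse semi-major axis a_t = (r₁ + r₂)/2 = (13740 + 4226)/2 = 8983 km.
At periapsis, r = 4226 km.
Applying v² = μ(2/r − 1/a_t): v = 3.938 km/s.

v = 3.938 km/s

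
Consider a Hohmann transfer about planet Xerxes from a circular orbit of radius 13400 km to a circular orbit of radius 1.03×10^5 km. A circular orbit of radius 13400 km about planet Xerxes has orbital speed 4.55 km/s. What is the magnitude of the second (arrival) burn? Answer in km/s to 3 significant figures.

Δv₂ = 0.854 km/s

From the circular-orbit relation v² = μ/r at r = 13400 km: μ = v²r = (4.55)² × 13400 = 2.77413×10^5 km³/s².
The Hohmann ellipse has a_t = (r₁ + r₂)/2 = 58200 km.
On the circular orbit at r = 1.030×10^5 km, v_c = √(μ/r) = 1.64114 km/s.
Vis-viva on the transfer ellipse at r = 1.030×10^5 km gives v_t = √[μ(2/r − 1/a_t)] = 0.787474 km/s.
Δv₂ = |v_t − v_c| = |0.787474 − 1.64114| = 0.8537 km/s.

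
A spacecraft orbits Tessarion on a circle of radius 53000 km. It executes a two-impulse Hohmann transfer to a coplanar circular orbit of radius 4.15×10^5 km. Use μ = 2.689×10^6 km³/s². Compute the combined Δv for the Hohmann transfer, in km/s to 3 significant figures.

Semi-major axis of the transfer orbit: a_t = (53000 + 4.150×10^5)/2 = 2.340×10^5 km.
At r₁ the circular-orbit speed is v₁ = √(μ/r₁) = 7.123 km/s.
On the transfer ellipse at r₁, vis-viva equation gives v_p = √[μ(2/r₁ − 1/a_t)] = 9.486 km/s.
First burn Δv₁ = |v_p − v₁| = 2.363 km/s.
At r₂, v₂ = √(μ/r₂) = 2.545 km/s.
Transfer-orbit speed at r₂: v_a = √[μ(2/r₂ − 1/a_t)] = 1.211 km/s.
Second burn Δv₂ = |v₂ − v_a| = 1.334 km/s.
Δv = Δv₁ + Δv₂ = 2.363 + 1.334 = 3.697 km/s.

Δv = 3.70 km/s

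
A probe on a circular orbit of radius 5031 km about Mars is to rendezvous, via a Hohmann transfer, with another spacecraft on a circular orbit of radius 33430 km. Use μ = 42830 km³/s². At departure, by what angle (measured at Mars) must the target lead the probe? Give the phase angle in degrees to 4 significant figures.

Transfer-ellipse semi-major axis a_t = (r₁ + r₂)/2 = (5031 + 33430)/2 = 19230.5 km.
Transfer time t = π√(a_t³/μ) = 40482.0 s.
Target angular speed ω₂ = √(μ/r₂³) = 3.38586×10^-5 rad/s.
Angle swept by the target during transfer: ω₂·t = 1.37066 rad = 78.53°.
The probe traverses 180° on the transfer ellipse, so the target must lead by 180° − 78.53° = 101.5°.

φ = 101.5°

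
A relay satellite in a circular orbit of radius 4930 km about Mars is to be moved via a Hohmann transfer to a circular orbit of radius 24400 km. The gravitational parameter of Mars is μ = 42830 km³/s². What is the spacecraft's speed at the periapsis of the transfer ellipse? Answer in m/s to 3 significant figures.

The Hohmann ellipse has a_t = (r₁ + r₂)/2 = 14665 km.
The periapsis of the transfer ellipse is at r = 4930 km.
From the vis-viva equation, v = √[μ(2/r − 1/a_t)] = 3.802 km/s.

v = 3800 m/s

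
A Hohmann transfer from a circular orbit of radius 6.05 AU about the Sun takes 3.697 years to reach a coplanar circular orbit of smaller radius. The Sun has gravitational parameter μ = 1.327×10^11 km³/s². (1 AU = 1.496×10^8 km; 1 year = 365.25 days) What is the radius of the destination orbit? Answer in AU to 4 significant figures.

r₂ = 1.540 AU

In km: r₁ = 6.05 × 1.496×10^8 = 9.0508×10^8 km.
Transfer time t = 3.697 years × 365.25 × 86400 s = 1.166684472×10^8 s, and t = π√(a_t³/μ).
So a_t = (μ t²/π²)^(1/3) = (1.327×10^11 × (1.166684472×10^8)² / π²)^(1/3) = 5.6775×10^8 km.
Since a_t = (r₁ + r₂)/2, r₂ = 2a_t − r₁ = 2×5.6775×10^8 − 9.0508×10^8 = 2.3042×10^8 km.
In AU: r₂ = 2.3042×10^8 / 1.496×10^8 = 1.540 AU.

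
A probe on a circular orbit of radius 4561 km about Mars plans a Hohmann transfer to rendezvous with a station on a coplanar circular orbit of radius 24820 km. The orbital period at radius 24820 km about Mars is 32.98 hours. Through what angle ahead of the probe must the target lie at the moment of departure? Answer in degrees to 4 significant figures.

From Kepler's third law T² = 4π²r³/μ at r = 24820 km, T = 32.98 hours = 32.98 × 3600 s = 1.18728×10^5 s: μ = 4π²r³/T² = 42821.2 km³/s².
Transfer-ellipse semi-major axis a_t = (r₁ + r₂)/2 = (4561 + 24820)/2 = 14690.5 km.
The half-period of the transfer ellipse is t = π√(a_t³/μ) = 27031.8 s.
Target angular speed ω₂ = √(μ/r₂³) = 5.29208×10^-5 rad/s.
Angle swept by the target during transfer: ω₂·t = 1.4305 rad = 81.96°.
The probe traverses 180° on the transfer ellipse, so the target must lead by 180° − 81.96° = 98.04°.

φ = 98.04°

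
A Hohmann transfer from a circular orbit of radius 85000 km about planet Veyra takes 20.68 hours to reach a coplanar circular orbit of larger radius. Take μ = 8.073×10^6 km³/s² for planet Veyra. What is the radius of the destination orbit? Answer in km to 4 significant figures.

Transfer time t = 20.68 hours = 74448 s, and t = π√(a_t³/μ).
So a_t = (μ t²/π²)^(1/3) = (8.073×10^6 × (74448)² / π²)^(1/3) = 1.6551×10^5 km.
Since a_t = (r₁ + r₂)/2, r₂ = 2a_t − r₁ = 2×1.6551×10^5 − 85000 = 2.4602×10^5 km.

r₂ = 2.460×10^5 km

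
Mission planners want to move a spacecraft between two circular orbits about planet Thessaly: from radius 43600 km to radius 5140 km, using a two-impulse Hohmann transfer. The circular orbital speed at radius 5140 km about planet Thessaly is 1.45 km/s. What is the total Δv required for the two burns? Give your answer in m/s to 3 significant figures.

From the circular-orbit relation v² = μ/r at r = 5140 km: μ = v²r = (1.45)² × 5140 = 10806.9 km³/s².
The Hohmann ellipse has a_t = (r₁ + r₂)/2 = 24370 km.
At r₁ the circular-orbit speed is v₁ = √(μ/r₁) = 0.49786 km/s.
On the transfer ellipse at r₁, vis-viva equation gives v_a = √[μ(2/r₁ − 1/a_t)] = 0.22864 km/s.
First burn Δv₁ = |v_a − v₁| = 0.2692 km/s.
At r₂, v₂ = √(μ/r₂) = 1.4500 km/s.
Transfer-orbit speed at r₂: v_p = √[μ(2/r₂ − 1/a_t)] = 1.9395 km/s.
Second burn Δv₂ = |v₂ − v_p| = 0.4895 km/s.
Δv = Δv₁ + Δv₂ = 0.2692 + 0.4895 = 0.7587 km/s.

Δv = 759 m/s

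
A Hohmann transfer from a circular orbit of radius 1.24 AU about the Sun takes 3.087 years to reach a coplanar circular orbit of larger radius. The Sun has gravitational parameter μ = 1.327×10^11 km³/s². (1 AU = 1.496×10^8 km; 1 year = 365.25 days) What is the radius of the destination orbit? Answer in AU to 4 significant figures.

r₂ = 5.491 AU

In km: r₁ = 1.24 × 1.496×10^8 = 1.85504×10^8 km.
Transfer time t = 3.087 years × 365.25 × 86400 s = 9.74183112×10^7 s, and t = π√(a_t³/μ).
So a_t = (μ t²/π²)^(1/3) = (1.327×10^11 × (9.74183112×10^7)² / π²)^(1/3) = 5.03444×10^8 km.
Since a_t = (r₁ + r₂)/2, r₂ = 2a_t − r₁ = 2×5.03444×10^8 − 1.85504×10^8 = 8.21384×10^8 km.
In AU: r₂ = 8.21384×10^8 / 1.496×10^8 = 5.491 AU.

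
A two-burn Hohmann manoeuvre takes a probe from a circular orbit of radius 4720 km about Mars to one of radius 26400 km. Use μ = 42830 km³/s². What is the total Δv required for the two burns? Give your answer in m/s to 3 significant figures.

Δv = 1480 m/s

Transfer-ellipse semi-major axis a_t = (r₁ + r₂)/2 = (4720 + 26400)/2 = 15560 km.
At r₁ the circular-orbit speed is v₁ = √(μ/r₁) = 3.0123 km/s.
On the transfer ellipse at r₁, vis-viva equation gives v_p = √[μ(2/r₁ − 1/a_t)] = 3.9237 km/s.
First burn Δv₁ = |v_p − v₁| = 0.9114 km/s.
At r₂, v₂ = √(μ/r₂) = 1.2737 km/s.
Transfer-orbit speed at r₂: v_a = √[μ(2/r₂ − 1/a_t)] = 0.70152 km/s.
Second burn Δv₂ = |v₂ − v_a| = 0.5722 km/s.
Δv = Δv₁ + Δv₂ = 0.9114 + 0.5722 = 1.484 km/s.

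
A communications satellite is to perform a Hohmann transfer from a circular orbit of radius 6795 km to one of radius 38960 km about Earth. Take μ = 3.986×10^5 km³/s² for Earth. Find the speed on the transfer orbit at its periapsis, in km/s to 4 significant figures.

v = 9.995 km/s

The Hohmann ellipse has a_t = (r₁ + r₂)/2 = 22877.5 km.
At periapsis, r = 6795 km.
Vis-viva: v = √[μ(2/r − 1/a_t)] = √[3.986×10^5 × (2/6795 − 1/22877.5)] = 9.995 km/s.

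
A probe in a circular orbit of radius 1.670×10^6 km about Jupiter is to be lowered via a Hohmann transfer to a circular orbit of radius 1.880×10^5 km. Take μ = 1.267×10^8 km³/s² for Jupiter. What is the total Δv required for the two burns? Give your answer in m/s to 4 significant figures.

The Hohmann ellipse has a_t = (r₁ + r₂)/2 = 9.290×10^5 km.
Circular speed at r₁: v₁ = √(μ/r₁) = √(1.267×10^8/1.670×10^6) = 8.710 km/s.
On the transfer ellipse at r₁, v² = μ(2/r − 1/a) gives v_a = √[μ(2/r₁ − 1/a_t)] = 3.918 km/s.
First burn Δv₁ = |v_a − v₁| = 4.792 km/s.
At r₂, v₂ = √(μ/r₂) = 25.960 km/s.
Transfer-orbit speed at r₂: v_p = √[μ(2/r₂ − 1/a_t)] = 34.806 km/s.
Second burn Δv₂ = |v₂ − v_p| = 8.846 km/s.
Total Δv = Δv₁ + Δv₂ = 13.64 km/s.

Δv = 13640 m/s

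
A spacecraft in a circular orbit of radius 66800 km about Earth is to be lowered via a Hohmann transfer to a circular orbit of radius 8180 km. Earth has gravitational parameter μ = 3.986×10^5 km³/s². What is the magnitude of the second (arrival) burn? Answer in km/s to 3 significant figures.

Δv₂ = 2.34 km/s

Transfer-ellipse semi-major axis a_t = (r₁ + r₂)/2 = (66800 + 8180)/2 = 37490 km.
On the circular orbit at r = 8180 km, v_c = √(μ/r) = 6.981 km/s.
Transfer-orbit speed at the same r (vis-viva, a = a_t): v_t = √[μ(2/r − 1/a_t)] = 9.318 km/s.
Δv₂ = |v_t − v_c| = |9.318 − 6.981| = 2.337 km/s.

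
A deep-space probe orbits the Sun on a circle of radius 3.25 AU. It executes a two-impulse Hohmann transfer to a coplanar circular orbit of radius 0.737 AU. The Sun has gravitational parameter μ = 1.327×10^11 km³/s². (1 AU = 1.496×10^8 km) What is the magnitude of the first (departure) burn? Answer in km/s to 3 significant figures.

In km: r₁ = 3.25 × 1.496×10^8 = 4.862×10^8 km; r₂ = 0.737 × 1.496×10^8 = 1.102552×10^8 km.
The Hohmann ellipse has a_t = (r₁ + r₂)/2 = 2.982276×10^8 km.
On the circular orbit at r = 4.862×10^8 km, v_c = √(μ/r) = 16.521 km/s.
Vis-viva on the transfer ellipse at r = 4.862×10^8 km gives v_t = √[μ(2/r − 1/a_t)] = 10.045 km/s.
Δv₁ = |v_t − v_c| = |10.045 − 16.521| = 6.476 km/s.

Δv₁ = 6.48 km/s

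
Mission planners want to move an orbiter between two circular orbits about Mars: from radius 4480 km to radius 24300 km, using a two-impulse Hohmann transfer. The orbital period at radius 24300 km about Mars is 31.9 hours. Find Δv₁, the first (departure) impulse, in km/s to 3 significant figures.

From Kepler's third law T² = 4π²r³/μ at r = 24300 km, T = 31.9 hours = 31.9 × 3600 s = 1.1484×10^5 s: μ = 4π²r³/T² = 42952.9 km³/s².
Semi-major axis of the transfer orbit: a_t = (4480 + 24300)/2 = 14390 km.
Circular speed at r = 4480 km: v_c = √(μ/r) = 3.0964 km/s.
Vis-viva on the transfer ellipse at r = 4480 km gives v_t = √[μ(2/r − 1/a_t)] = 4.0237 km/s.
Δv₁ = |v_t − v_c| = |4.0237 − 3.0964| = 0.9273 km/s.

Δv₁ = 0.927 km/s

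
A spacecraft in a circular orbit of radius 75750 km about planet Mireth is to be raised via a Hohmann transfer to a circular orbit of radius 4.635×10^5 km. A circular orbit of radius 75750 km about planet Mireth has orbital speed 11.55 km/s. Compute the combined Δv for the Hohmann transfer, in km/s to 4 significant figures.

From the circular-orbit relation v² = μ/r at r = 75750 km: μ = v²r = (11.55)² × 75750 = 1.01052×10^7 km³/s².
Semi-major axis of the transfer orbit: a_t = (75750 + 4.635×10^5)/2 = 2.69625×10^5 km.
At r₁ the circular-orbit speed is v₁ = √(μ/r₁) = 11.550 km/s.
Transfer-orbit speed at r₁ (vis-viva equation): v_p = √[μ(2/r₁ − 1/a_t)] = 15.144 km/s.
First burn Δv₁ = |v_p − v₁| = 3.594 km/s.
At r₂, v₂ = √(μ/r₂) = 4.669 km/s.
Transfer-orbit speed at r₂: v_a = √[μ(2/r₂ − 1/a_t)] = 2.475 km/s.
Second burn Δv₂ = |v₂ − v_a| = 2.194 km/s.
Δv = Δv₁ + Δv₂ = 3.594 + 2.194 = 5.788 km/s.

Δv = 5.788 km/s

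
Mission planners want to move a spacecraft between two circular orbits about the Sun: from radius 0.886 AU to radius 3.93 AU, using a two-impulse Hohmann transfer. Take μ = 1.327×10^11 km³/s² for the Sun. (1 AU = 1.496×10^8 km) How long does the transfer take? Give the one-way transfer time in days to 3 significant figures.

In km: r₁ = 0.886 × 1.496×10^8 = 1.325456×10^8 km; r₂ = 3.93 × 1.496×10^8 = 5.87928×10^8 km.
Semi-major axis of the transfer orbit: a_t = (1.325456×10^8 + 5.87928×10^8)/2 = 3.602368×10^8 km.
Half the transfer-orbit period gives t = π√(a_t³/μ) = 5.8965×10^7 s.
Converting: 5.8965×10^7 s ÷ 86400 s/day = 682 days.

t = 682 days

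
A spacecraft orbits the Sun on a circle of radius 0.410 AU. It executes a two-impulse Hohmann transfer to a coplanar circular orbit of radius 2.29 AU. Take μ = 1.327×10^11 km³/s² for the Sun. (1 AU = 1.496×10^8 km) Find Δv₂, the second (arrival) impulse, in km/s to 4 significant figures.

Δv₂ = 8.835 km/s

In km: r₁ = 0.410 × 1.496×10^8 = 6.1336×10^7 km; r₂ = 2.29 × 1.496×10^8 = 3.42584×10^8 km.
The Hohmann ellipse has a_t = (r₁ + r₂)/2 = 2.0196×10^8 km.
Circular speed at r = 3.42584×10^8 km: v_c = √(μ/r) = 19.681 km/s.
Transfer-orbit speed at the same r (vis-viva, a = a_t): v_t = √[μ(2/r − 1/a_t)] = 10.846 km/s.
Δv₂ = |v_t − v_c| = |10.846 − 19.681| = 8.835 km/s.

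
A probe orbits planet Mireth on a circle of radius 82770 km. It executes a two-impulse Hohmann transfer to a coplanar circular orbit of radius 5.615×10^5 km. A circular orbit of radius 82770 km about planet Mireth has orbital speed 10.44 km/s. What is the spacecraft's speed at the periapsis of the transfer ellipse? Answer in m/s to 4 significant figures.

v = 13780 m/s

From the circular-orbit relation v² = μ/r at r = 82770 km: μ = v²r = (10.44)² × 82770 = 9.02140×10^6 km³/s².
Transfer-ellipse semi-major axis a_t = (r₁ + r₂)/2 = (82770 + 5.615×10^5)/2 = 3.22135×10^5 km.
The periapsis of the transfer ellipse is at r = 82770 km.
From the vis-viva equation, v = √[μ(2/r − 1/a_t)] = 13.78 km/s.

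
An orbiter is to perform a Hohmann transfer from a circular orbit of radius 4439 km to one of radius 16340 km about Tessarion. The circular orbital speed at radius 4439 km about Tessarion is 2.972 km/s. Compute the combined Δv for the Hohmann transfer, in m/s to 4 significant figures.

Δv = 1292 m/s

From the circular-orbit relation v² = μ/r at r = 4439 km: μ = v²r = (2.972)² × 4439 = 39208.7 km³/s².
Transfer-ellipse semi-major axis a_t = (r₁ + r₂)/2 = (4439 + 16340)/2 = 10389.5 km.
Circular speed at r₁: v₁ = √(μ/r₁) = √(39208.7/4439) = 2.9720 km/s.
On the transfer ellipse at r₁, vis-viva equation gives v_p = √[μ(2/r₁ − 1/a_t)] = 3.7272 km/s.
First burn Δv₁ = |v_p − v₁| = 0.7552 km/s.
Circular speed at r₂: v₂ = √(μ/r₂) = 1.5490 km/s.
Transfer-orbit speed at r₂: v_a = √[μ(2/r₂ − 1/a_t)] = 1.0125 km/s.
Second burn Δv₂ = |v₂ − v_a| = 0.5365 km/s.
Total Δv = Δv₁ + Δv₂ = 1.292 km/s.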